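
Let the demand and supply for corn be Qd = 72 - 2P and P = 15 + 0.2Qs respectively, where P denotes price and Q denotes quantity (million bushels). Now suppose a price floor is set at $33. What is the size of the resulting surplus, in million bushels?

84

Rearranging supply gives Qs = 5P - 75. Without the control the market clears where 72 - 2P = 5P - 75, i.e. P* = 21 and Q* = 30.
The floor of 33 is above the equilibrium price 21, so it binds.
At P = 33: Qd = 72 - 2·33 = 6 and Qs = 5·33 - 75 = 90.
Surplus = Qs - Qd = 90 - 6 = 84.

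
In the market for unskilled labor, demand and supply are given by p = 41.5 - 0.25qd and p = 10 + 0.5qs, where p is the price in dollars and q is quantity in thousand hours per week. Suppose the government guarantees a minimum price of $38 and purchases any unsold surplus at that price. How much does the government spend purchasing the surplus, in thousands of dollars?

1596

Rearranging demand gives qd = 166 - 4p; rearranging supply gives qs = 2p - 20. In a free market, 166 - 4p = 2p - 20 gives the equilibrium p* = 31, q* = 42.
Because the floor (38) lies above the market-clearing price, it is binding.
At p = 38: qd = 166 - 4·38 = 14 and qs = 2·38 - 20 = 56.
Surplus = qs - qd = 42.
Government expenditure = surplus × support price = 42 × 38 = 1596.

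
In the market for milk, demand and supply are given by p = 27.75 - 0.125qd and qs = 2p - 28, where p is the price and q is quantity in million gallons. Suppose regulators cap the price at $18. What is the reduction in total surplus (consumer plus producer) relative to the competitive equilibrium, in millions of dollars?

61.25

Rearranging demand gives qd = 222 - 8p. Equilibrium: 222 - 8p = 2p - 28, so 250 = 10p and p* = 25, q* = 22.
Because the ceiling (18) lies below the market-clearing price, it is binding.
At p = 18: qd = 222 - 8·18 = 78 and qs = 2·18 - 28 = 8.
Quantity traded falls to 8. At q = 8 the demand price is (222 - 8)/8 = 26.75 and the supply price is (28 + 8)/2 = 18.
Deadweight loss = ½ · (26.75 - 18) · (22 - 8) = ½ · 8.75 · 14 = 61.25.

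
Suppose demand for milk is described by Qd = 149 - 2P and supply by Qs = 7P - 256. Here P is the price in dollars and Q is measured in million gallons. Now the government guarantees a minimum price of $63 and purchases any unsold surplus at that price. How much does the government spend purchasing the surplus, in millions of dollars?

10206

In a free market, 149 - 2P = 7P - 256 gives the equilibrium P* = 45, Q* = 59.
The floor of 63 is above the equilibrium price 45, so it binds.
At P = 63: Qd = 149 - 2·63 = 23 and Qs = 7·63 - 256 = 185.
Surplus = Qs - Qd = 162.
Government expenditure = surplus × support price = 162 × 63 = 10206.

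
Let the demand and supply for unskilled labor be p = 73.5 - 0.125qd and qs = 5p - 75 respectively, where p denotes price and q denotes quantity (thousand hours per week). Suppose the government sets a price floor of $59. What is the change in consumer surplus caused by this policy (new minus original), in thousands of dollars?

Rearranging demand gives qd = 588 - 8p. Setting quantity demanded equal to quantity supplied, 588 - 8p = 5p - 75, gives p* = 51 and q* = 180.
The floor of 59 is above the equilibrium price 51, so it binds.
At p = 59: qd = 588 - 8·59 = 116 and qs = 5·59 - 75 = 220.
Consumer surplus without the control is ½ · (73.5 - 51) · 180 = 2025.
With the floor, consumers buy 116 units at 59, so CS = ½ · (73.5 - 59) · 116 = 841.
Change in consumer surplus = 841 - 2025 = -1184.

-1184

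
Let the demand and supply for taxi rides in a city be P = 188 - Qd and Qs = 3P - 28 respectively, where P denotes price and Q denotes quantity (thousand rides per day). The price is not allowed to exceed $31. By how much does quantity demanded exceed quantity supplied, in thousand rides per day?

Rearranging demand gives Qd = 188 - P. Without the control the market clears where 188 - P = 3P - 28, i.e. P* = 54 and Q* = 134.
Since 31 < 54, the ceiling is binding.
At P = 31: Qd = 188 - 31 = 157 and Qs = 3·31 - 28 = 65.
Shortage = Qd - Qs = 157 - 65 = 92.

92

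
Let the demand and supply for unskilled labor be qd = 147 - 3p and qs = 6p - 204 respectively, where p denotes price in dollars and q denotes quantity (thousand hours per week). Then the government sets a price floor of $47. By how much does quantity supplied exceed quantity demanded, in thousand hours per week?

In a free market, 147 - 3p = 6p - 204 gives the equilibrium p* = 39, q* = 30.
The floor of 47 is above the equilibrium price 39, so it binds.
At p = 47: qd = 147 - 3·47 = 6 and qs = 6·47 - 204 = 78.
Surplus = qs - qd = 78 - 6 = 72.

72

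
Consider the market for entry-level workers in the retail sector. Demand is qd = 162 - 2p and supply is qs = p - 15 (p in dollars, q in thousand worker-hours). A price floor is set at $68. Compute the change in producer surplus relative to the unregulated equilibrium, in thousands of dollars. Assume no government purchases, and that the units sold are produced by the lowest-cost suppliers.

In a free market, 162 - 2p = p - 15 gives the equilibrium p* = 59, q* = 44.
The floor of 68 is above the equilibrium price 59, so it binds.
At p = 68: qd = 162 - 2·68 = 26 and qs = 68 - 15 = 53.
Producer surplus without the control is ½ · (59 - 15) · 44 = 968.
With the floor, 26 units are sold at 68. The supply price at q = 26 is 41, so PS = ½ · [(68 - 15) + (68 - 41)] · 26 = 1040.
Change in producer surplus = 1040 - 968 = 72.

72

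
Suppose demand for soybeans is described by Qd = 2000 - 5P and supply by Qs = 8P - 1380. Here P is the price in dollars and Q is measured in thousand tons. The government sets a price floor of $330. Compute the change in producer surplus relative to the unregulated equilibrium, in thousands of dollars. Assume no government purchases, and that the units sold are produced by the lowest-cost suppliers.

16843.75

Without the control the market clears where 2000 - 5P = 8P - 1380, i.e. P* = 260 and Q* = 700.
Since 330 > 260, the floor is binding.
At P = 330: Qd = 2000 - 5·330 = 350 and Qs = 8·330 - 1380 = 1260.
Producer surplus without the control is ½ · (260 - 172.5) · 700 = 30625.
With the floor, 350 units are sold at 330. The supply price at Q = 350 is 216.25, so PS = ½ · [(330 - 172.5) + (330 - 216.25)] · 350 = 47468.75.
Change in producer surplus = 47468.75 - 30625 = 16843.75.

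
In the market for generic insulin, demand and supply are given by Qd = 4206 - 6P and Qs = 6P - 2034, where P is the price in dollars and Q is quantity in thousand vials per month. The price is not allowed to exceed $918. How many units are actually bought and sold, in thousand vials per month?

1086

In a free market, 4206 - 6P = 6P - 2034 gives the equilibrium P* = 520, Q* = 1086.
The ceiling of 918 is above the equilibrium price 520, so it is not binding; the market clears at P* = 520, Q* = 1086.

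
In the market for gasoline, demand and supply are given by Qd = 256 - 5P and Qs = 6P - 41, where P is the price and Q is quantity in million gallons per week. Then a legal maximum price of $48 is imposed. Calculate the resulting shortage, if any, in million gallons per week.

0

Equilibrium: 256 - 5P = 6P - 41, so 297 = 11P and P* = 27, Q* = 121.
Since 48 is above P* = 27, the ceiling does not bind and the free-market outcome prevails.
Since the control does not bind, there is no shortage.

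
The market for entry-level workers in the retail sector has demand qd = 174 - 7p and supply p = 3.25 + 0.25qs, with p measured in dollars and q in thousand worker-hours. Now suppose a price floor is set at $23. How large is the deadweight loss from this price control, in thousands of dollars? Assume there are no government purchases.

Rearranging supply gives qs = 4p - 13. Setting quantity demanded equal to quantity supplied, 174 - 7p = 4p - 13, gives p* = 17 and q* = 55.
Because the floor (23) lies above the market-clearing price, it is binding.
At p = 23: qd = 174 - 7·23 = 13 and qs = 4·23 - 13 = 79.
Quantity traded falls to 13. At q = 13 the demand price is (174 - 13)/7 = 23 and the supply price is (13 + 13)/4 = 6.5.
Deadweight loss = ½ · (23 - 6.5) · (55 - 13) = ½ · 16.5 · 42 = 346.5.

346.5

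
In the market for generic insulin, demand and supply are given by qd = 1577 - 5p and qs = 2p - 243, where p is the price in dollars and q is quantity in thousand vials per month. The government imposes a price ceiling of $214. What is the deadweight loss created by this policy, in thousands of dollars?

Without the control the market clears where 1577 - 5p = 2p - 243, i.e. p* = 260 and q* = 277.
Because the ceiling (214) lies below the market-clearing price, it is binding.
At p = 214: qd = 1577 - 5·214 = 507 and qs = 2·214 - 243 = 185.
Quantity traded falls to 185. At q = 185 the demand price is (1577 - 185)/5 = 278.4 and the supply price is (243 + 185)/2 = 214.
Deadweight loss = ½ · (278.4 - 214) · (277 - 185) = ½ · 64.4 · 92 = 2962.4.

2962.4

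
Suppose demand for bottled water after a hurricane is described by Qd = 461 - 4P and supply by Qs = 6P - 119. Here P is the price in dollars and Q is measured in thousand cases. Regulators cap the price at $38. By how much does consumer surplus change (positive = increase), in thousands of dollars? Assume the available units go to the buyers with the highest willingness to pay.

Setting quantity demanded equal to quantity supplied, 461 - 4P = 6P - 119, gives P* = 58 and Q* = 229.
Because the ceiling (38) lies below the market-clearing price, it is binding.
At P = 38: Qd = 461 - 4·38 = 309 and Qs = 6·38 - 119 = 109.
Consumer surplus without the control is ½ · (115.25 - 58) · 229 = 6555.125.
With the ceiling, 109 units are sold at 38 (assume they go to the highest-value buyers). The demand price at Q = 109 is 88, so CS = ½ · [(115.25 - 38) + (88 - 38)] · 109 = 6935.125.
Change in consumer surplus = 6935.125 - 6555.125 = 380.

380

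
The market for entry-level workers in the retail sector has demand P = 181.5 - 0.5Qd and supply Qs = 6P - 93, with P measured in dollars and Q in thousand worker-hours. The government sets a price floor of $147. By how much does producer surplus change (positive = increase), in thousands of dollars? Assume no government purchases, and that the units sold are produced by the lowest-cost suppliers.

Rearranging demand gives Qd = 363 - 2P. In a free market, 363 - 2P = 6P - 93 gives the equilibrium P* = 57, Q* = 249.
Because the floor (147) lies above the market-clearing price, it is binding.
At P = 147: Qd = 363 - 2·147 = 69 and Qs = 6·147 - 93 = 789.
Producer surplus without the control is ½ · (57 - 15.5) · 249 = 5166.75.
With the floor, 69 units are sold at 147. The supply price at Q = 69 is 27, so PS = ½ · [(147 - 15.5) + (147 - 27)] · 69 = 8676.75.
Change in producer surplus = 8676.75 - 5166.75 = 3510.

3510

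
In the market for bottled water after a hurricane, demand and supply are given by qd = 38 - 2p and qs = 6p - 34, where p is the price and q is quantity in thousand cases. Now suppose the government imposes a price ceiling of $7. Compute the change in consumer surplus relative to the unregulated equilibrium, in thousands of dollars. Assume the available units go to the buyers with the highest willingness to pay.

In a free market, 38 - 2p = 6p - 34 gives the equilibrium p* = 9, q* = 20.
Since 7 < 9, the ceiling is binding.
At p = 7: qd = 38 - 2·7 = 24 and qs = 6·7 - 34 = 8.
Consumer surplus without the control is ½ · (19 - 9) · 20 = 100.
With the ceiling, 8 units are sold at 7 (assume they go to the highest-value buyers). The demand price at q = 8 is 15, so CS = ½ · [(19 - 7) + (15 - 7)] · 8 = 80.
Change in consumer surplus = 80 - 100 = -20.

-20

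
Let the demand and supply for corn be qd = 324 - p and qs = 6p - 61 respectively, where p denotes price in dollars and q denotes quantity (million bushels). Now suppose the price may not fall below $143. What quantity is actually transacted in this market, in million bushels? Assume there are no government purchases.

181

Setting quantity demanded equal to quantity supplied, 324 - p = 6p - 61, gives p* = 55 and q* = 269.
Since 143 > 55, the floor is binding.
At p = 143: qd = 324 - 143 = 181 and qs = 6·143 - 61 = 797.
The quantity actually transacted is the short side, demand: 181.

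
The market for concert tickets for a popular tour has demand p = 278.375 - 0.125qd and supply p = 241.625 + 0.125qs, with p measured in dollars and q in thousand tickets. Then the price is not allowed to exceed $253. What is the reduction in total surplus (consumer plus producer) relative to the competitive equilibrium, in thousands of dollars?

Rearranging demand gives qd = 2227 - 8p; rearranging supply gives qs = 8p - 1933. Setting quantity demanded equal to quantity supplied, 2227 - 8p = 8p - 1933, gives p* = 260 and q* = 147.
Because the ceiling (253) lies below the market-clearing price, it is binding.
At p = 253: qd = 2227 - 8·253 = 203 and qs = 8·253 - 1933 = 91.
Quantity traded falls to 91. At q = 91 the demand price is (2227 - 91)/8 = 267 and the supply price is (1933 + 91)/8 = 253.
Deadweight loss = ½ · (267 - 253) · (147 - 91) = ½ · 14 · 56 = 392.

392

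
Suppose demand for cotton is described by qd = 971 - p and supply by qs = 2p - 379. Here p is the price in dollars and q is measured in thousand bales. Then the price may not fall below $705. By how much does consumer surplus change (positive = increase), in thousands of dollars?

In a free market, 971 - p = 2p - 379 gives the equilibrium p* = 450, q* = 521.
Since 705 > 450, the floor is binding.
At p = 705: qd = 971 - 705 = 266 and qs = 2·705 - 379 = 1031.
Consumer surplus without the control is ½ · (971 - 450) · 521 = 135720.5.
With the floor, consumers buy 266 units at 705, so CS = ½ · (971 - 705) · 266 = 35378.
Change in consumer surplus = 35378 - 135720.5 = -100342.5.

-100342.5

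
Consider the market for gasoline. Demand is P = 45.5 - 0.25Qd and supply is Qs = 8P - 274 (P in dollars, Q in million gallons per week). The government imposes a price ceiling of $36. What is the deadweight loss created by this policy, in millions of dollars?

Rearranging demand gives Qd = 182 - 4P. Equilibrium: 182 - 4P = 8P - 274, so 456 = 12P and P* = 38, Q* = 30.
The ceiling of 36 is below the equilibrium price 38, so it binds.
At P = 36: Qd = 182 - 4·36 = 38 and Qs = 8·36 - 274 = 14.
Quantity traded falls to 14. At Q = 14 the demand price is (182 - 14)/4 = 42 and the supply price is (274 + 14)/8 = 36.
Deadweight loss = ½ · (42 - 36) · (30 - 14) = ½ · 6 · 16 = 48.

48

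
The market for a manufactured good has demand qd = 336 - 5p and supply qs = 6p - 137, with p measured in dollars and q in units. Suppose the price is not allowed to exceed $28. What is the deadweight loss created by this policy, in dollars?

1485

Equilibrium: 336 - 5p = 6p - 137, so 473 = 11p and p* = 43, q* = 121.
The ceiling of 28 is below the equilibrium price 43, so it binds.
At p = 28: qd = 336 - 5·28 = 196 and qs = 6·28 - 137 = 31.
Quantity traded falls to 31. At q = 31 the demand price is (336 - 31)/5 = 61 and the supply price is (137 + 31)/6 = 28.
Deadweight loss = ½ · (61 - 28) · (121 - 31) = ½ · 33 · 90 = 1485.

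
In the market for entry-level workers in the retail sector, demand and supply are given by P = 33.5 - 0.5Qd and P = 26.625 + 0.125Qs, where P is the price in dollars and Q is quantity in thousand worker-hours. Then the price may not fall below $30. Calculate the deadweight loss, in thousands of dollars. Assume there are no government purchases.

Rearranging demand gives Qd = 67 - 2P; rearranging supply gives Qs = 8P - 213. Setting quantity demanded equal to quantity supplied, 67 - 2P = 8P - 213, gives P* = 28 and Q* = 11.
Because the floor (30) lies above the market-clearing price, it is binding.
At P = 30: Qd = 67 - 2·30 = 7 and Qs = 8·30 - 213 = 27.
Quantity traded falls to 7. At Q = 7 the demand price is (67 - 7)/2 = 30 and the supply price is (213 + 7)/8 = 27.5.
Deadweight loss = ½ · (30 - 27.5) · (11 - 7) = ½ · 2.5 · 4 = 5.

5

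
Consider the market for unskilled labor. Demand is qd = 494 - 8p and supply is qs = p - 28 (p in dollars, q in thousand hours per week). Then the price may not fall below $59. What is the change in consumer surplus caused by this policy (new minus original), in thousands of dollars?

Setting quantity demanded equal to quantity supplied, 494 - 8p = p - 28, gives p* = 58 and q* = 30.
Since 59 > 58, the floor is binding.
At p = 59: qd = 494 - 8·59 = 22 and qs = 59 - 28 = 31.
Consumer surplus without the control is ½ · (61.75 - 58) · 30 = 56.25.
With the floor, consumers buy 22 units at 59, so CS = ½ · (61.75 - 59) · 22 = 30.25.
Change in consumer surplus = 30.25 - 56.25 = -26.

-26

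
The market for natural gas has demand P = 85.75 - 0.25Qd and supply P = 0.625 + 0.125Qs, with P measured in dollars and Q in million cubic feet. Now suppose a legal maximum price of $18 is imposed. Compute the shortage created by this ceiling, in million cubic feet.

Rearranging demand gives Qd = 343 - 4P; rearranging supply gives Qs = 8P - 5. Without the control the market clears where 343 - 4P = 8P - 5, i.e. P* = 29 and Q* = 227.
Because the ceiling (18) lies below the market-clearing price, it is binding.
At P = 18: Qd = 343 - 4·18 = 271 and Qs = 8·18 - 5 = 139.
Shortage = Qd - Qs = 271 - 139 = 132.

132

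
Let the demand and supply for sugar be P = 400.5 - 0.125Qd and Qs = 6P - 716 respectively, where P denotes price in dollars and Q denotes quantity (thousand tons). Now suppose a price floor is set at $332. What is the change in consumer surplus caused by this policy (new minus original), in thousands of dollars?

-39312

Rearranging demand gives Qd = 3204 - 8P. In a free market, 3204 - 8P = 6P - 716 gives the equilibrium P* = 280, Q* = 964.
Because the floor (332) lies above the market-clearing price, it is binding.
At P = 332: Qd = 3204 - 8·332 = 548 and Qs = 6·332 - 716 = 1276.
Consumer surplus without the control is ½ · (400.5 - 280) · 964 = 58081.
With the floor, consumers buy 548 units at 332, so CS = ½ · (400.5 - 332) · 548 = 18769.
Change in consumer surplus = 18769 - 58081 = -39312.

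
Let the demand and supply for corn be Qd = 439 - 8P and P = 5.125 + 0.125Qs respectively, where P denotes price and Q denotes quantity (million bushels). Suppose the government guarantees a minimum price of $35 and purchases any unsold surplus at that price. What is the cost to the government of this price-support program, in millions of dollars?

2800

Rearranging supply gives Qs = 8P - 41. Setting quantity demanded equal to quantity supplied, 439 - 8P = 8P - 41, gives P* = 30 and Q* = 199.
Since 35 > 30, the floor is binding.
At P = 35: Qd = 439 - 8·35 = 159 and Qs = 8·35 - 41 = 239.
Surplus = Qs - Qd = 80.
Government expenditure = surplus × support price = 80 × 35 = 2800.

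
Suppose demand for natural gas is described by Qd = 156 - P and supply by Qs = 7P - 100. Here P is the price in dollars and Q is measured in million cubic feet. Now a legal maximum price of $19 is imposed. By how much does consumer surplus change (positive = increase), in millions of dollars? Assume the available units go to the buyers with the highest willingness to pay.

In a free market, 156 - P = 7P - 100 gives the equilibrium P* = 32, Q* = 124.
Since 19 < 32, the ceiling is binding.
At P = 19: Qd = 156 - 19 = 137 and Qs = 7·19 - 100 = 33.
Consumer surplus without the control is ½ · (156 - 32) · 124 = 7688.
With the ceiling, 33 units are sold at 19 (assume they go to the highest-value buyers). The demand price at Q = 33 is 123, so CS = ½ · [(156 - 19) + (123 - 19)] · 33 = 3976.5.
Change in consumer surplus = 3976.5 - 7688 = -3711.5.

-3711.5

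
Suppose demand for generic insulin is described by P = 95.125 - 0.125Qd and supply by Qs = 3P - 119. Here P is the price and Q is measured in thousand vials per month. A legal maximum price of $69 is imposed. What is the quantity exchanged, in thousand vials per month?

Rearranging demand gives Qd = 761 - 8P. Equilibrium: 761 - 8P = 3P - 119, so 880 = 11P and P* = 80, Q* = 121.
Because the ceiling (69) lies below the market-clearing price, it is binding.
At P = 69: Qd = 761 - 8·69 = 209 and Qs = 3·69 - 119 = 88.
The quantity actually transacted is the short side, supply: 88.

88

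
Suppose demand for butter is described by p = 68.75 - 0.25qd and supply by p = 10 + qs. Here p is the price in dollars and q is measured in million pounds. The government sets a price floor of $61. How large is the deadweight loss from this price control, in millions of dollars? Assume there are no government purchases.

Rearranging demand gives qd = 275 - 4p; rearranging supply gives qs = p - 10. Without the control the market clears where 275 - 4p = p - 10, i.e. p* = 57 and q* = 47.
The floor of 61 is above the equilibrium price 57, so it binds.
At p = 61: qd = 275 - 4·61 = 31 and qs = 61 - 10 = 51.
Quantity traded falls to 31. At q = 31 the demand price is (275 - 31)/4 = 61 and the supply price is 10 + 31 = 41.
Deadweight loss = ½ · (61 - 41) · (47 - 31) = ½ · 20 · 16 = 160.

160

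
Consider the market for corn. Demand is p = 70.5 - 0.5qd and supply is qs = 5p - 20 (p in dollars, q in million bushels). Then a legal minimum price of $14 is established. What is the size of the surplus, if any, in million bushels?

Rearranging demand gives qd = 141 - 2p. Equilibrium: 141 - 2p = 5p - 20, so 161 = 7p and p* = 23, q* = 95.
Since 14 is below p* = 23, the floor does not bind and the free-market outcome prevails.
Since the control does not bind, there is no surplus.

0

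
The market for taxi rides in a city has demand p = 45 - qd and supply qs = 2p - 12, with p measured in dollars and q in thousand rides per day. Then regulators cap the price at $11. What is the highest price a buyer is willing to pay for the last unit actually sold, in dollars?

Rearranging demand gives qd = 45 - p. Without the control the market clears where 45 - p = 2p - 12, i.e. p* = 19 and q* = 26.
Because the ceiling (11) lies below the market-clearing price, it is binding.
At p = 11: qd = 45 - 11 = 34 and qs = 2·11 - 12 = 10.
Only 10 units reach the market. On the demand curve, the marginal buyer's willingness to pay at q = 10 is (45 - 10) = 35.

35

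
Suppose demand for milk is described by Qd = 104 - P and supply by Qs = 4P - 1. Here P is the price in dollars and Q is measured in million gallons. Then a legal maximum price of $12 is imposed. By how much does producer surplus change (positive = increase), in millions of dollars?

-585

Without the control the market clears where 104 - P = 4P - 1, i.e. P* = 21 and Q* = 83.
The ceiling of 12 is below the equilibrium price 21, so it binds.
At P = 12: Qd = 104 - 12 = 92 and Qs = 4·12 - 1 = 47.
Producer surplus without the control is ½ · (21 - 0.25) · 83 = 861.125.
With the ceiling, producers sell 47 units at 12, so PS = ½ · (12 - 0.25) · 47 = 276.125.
Change in producer surplus = 276.125 - 861.125 = -585.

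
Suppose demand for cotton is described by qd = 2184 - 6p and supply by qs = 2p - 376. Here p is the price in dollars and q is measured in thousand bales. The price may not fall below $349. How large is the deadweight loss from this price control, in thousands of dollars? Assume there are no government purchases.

10092

Setting quantity demanded equal to quantity supplied, 2184 - 6p = 2p - 376, gives p* = 320 and q* = 264.
The floor of 349 is above the equilibrium price 320, so it binds.
At p = 349: qd = 2184 - 6·349 = 90 and qs = 2·349 - 376 = 322.
Quantity traded falls to 90. At q = 90 the demand price is (2184 - 90)/6 = 349 and the supply price is (376 + 90)/2 = 233.
Deadweight loss = ½ · (349 - 233) · (264 - 90) = ½ · 116 · 174 = 10092.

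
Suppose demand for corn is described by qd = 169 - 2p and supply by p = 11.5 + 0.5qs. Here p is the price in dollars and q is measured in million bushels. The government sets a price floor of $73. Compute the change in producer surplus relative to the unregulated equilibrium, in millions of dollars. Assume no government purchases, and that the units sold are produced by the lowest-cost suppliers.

-50

Rearranging supply gives qs = 2p - 23. Equilibrium: 169 - 2p = 2p - 23, so 192 = 4p and p* = 48, q* = 73.
Because the floor (73) lies above the market-clearing price, it is binding.
At p = 73: qd = 169 - 2·73 = 23 and qs = 2·73 - 23 = 123.
Producer surplus without the control is ½ · (48 - 11.5) · 73 = 1332.25.
With the floor, 23 units are sold at 73. The supply price at q = 23 is 23, so PS = ½ · [(73 - 11.5) + (73 - 23)] · 23 = 1282.25.
Change in producer surplus = 1282.25 - 1332.25 = -50.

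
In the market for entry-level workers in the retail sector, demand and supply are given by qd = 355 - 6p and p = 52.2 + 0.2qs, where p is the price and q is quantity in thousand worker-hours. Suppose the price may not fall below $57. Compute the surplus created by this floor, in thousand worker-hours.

11

Rearranging supply gives qs = 5p - 261. Equilibrium: 355 - 6p = 5p - 261, so 616 = 11p and p* = 56, q* = 19.
The floor of 57 is above the equilibrium price 56, so it binds.
At p = 57: qd = 355 - 6·57 = 13 and qs = 5·57 - 261 = 24.
Surplus = qs - qd = 24 - 13 = 11.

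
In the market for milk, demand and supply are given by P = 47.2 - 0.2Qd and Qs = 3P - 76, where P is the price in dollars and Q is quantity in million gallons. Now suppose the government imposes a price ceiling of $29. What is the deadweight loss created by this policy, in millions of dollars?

Rearranging demand gives Qd = 236 - 5P. Without the control the market clears where 236 - 5P = 3P - 76, i.e. P* = 39 and Q* = 41.
Since 29 < 39, the ceiling is binding.
At P = 29: Qd = 236 - 5·29 = 91 and Qs = 3·29 - 76 = 11.
Quantity traded falls to 11. At Q = 11 the demand price is (236 - 11)/5 = 45 and the supply price is (76 + 11)/3 = 29.
Deadweight loss = ½ · (45 - 29) · (41 - 11) = ½ · 16 · 30 = 240.

240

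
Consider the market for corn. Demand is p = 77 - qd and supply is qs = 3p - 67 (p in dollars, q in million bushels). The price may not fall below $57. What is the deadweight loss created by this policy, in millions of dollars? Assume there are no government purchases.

294

Rearranging demand gives qd = 77 - p. Setting quantity demanded equal to quantity supplied, 77 - p = 3p - 67, gives p* = 36 and q* = 41.
The floor of 57 is above the equilibrium price 36, so it binds.
At p = 57: qd = 77 - 57 = 20 and qs = 3·57 - 67 = 104.
Quantity traded falls to 20. At q = 20 the demand price is 77 - 20 = 57 and the supply price is (67 + 20)/3 = 29.
Deadweight loss = ½ · (57 - 29) · (41 - 20) = ½ · 28 · 21 = 294.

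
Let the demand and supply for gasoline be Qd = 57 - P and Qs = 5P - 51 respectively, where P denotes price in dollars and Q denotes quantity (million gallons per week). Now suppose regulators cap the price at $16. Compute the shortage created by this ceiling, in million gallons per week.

12

In a free market, 57 - P = 5P - 51 gives the equilibrium P* = 18, Q* = 39.
Because the ceiling (16) lies below the market-clearing price, it is binding.
At P = 16: Qd = 57 - 16 = 41 and Qs = 5·16 - 51 = 29.
Shortage = Qd - Qs = 41 - 29 = 12.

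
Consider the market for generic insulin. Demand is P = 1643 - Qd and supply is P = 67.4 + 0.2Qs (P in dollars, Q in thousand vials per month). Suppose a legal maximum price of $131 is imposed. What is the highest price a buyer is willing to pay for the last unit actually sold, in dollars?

1325

Rearranging demand gives Qd = 1643 - P; rearranging supply gives Qs = 5P - 337. Setting quantity demanded equal to quantity supplied, 1643 - P = 5P - 337, gives P* = 330 and Q* = 1313.
Because the ceiling (131) lies below the market-clearing price, it is binding.
At P = 131: Qd = 1643 - 131 = 1512 and Qs = 5·131 - 337 = 318.
Only 318 units reach the market. On the demand curve, the marginal buyer's willingness to pay at Q = 318 is (1643 - 318) = 1325.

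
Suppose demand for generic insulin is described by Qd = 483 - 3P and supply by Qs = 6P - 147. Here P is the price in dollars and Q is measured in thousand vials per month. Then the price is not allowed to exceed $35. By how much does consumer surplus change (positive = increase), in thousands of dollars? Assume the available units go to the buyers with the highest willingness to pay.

Setting quantity demanded equal to quantity supplied, 483 - 3P = 6P - 147, gives P* = 70 and Q* = 273.
Because the ceiling (35) lies below the market-clearing price, it is binding.
At P = 35: Qd = 483 - 3·35 = 378 and Qs = 6·35 - 147 = 63.
Consumer surplus without the control is ½ · (161 - 70) · 273 = 12421.5.
With the ceiling, 63 units are sold at 35 (assume they go to the highest-value buyers). The demand price at Q = 63 is 140, so CS = ½ · [(161 - 35) + (140 - 35)] · 63 = 7276.5.
Change in consumer surplus = 7276.5 - 12421.5 = -5145.

-5145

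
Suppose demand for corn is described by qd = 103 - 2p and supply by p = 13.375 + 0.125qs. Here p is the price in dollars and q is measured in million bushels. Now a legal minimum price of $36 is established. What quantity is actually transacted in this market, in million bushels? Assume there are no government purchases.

31

Rearranging supply gives qs = 8p - 107. Without the control the market clears where 103 - 2p = 8p - 107, i.e. p* = 21 and q* = 61.
Since 36 > 21, the floor is binding.
At p = 36: qd = 103 - 2·36 = 31 and qs = 8·36 - 107 = 181.
The quantity actually transacted is the short side, demand: 31.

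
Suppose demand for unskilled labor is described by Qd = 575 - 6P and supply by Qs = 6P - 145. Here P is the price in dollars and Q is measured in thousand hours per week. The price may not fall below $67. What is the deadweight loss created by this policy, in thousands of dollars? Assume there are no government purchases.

294

Equilibrium: 575 - 6P = 6P - 145, so 720 = 12P and P* = 60, Q* = 215.
Because the floor (67) lies above the market-clearing price, it is binding.
At P = 67: Qd = 575 - 6·67 = 173 and Qs = 6·67 - 145 = 257.
Quantity traded falls to 173. At Q = 173 the demand price is (575 - 173)/6 = 67 and the supply price is (145 + 173)/6 = 53.
Deadweight loss = ½ · (67 - 53) · (215 - 173) = ½ · 14 · 42 = 294.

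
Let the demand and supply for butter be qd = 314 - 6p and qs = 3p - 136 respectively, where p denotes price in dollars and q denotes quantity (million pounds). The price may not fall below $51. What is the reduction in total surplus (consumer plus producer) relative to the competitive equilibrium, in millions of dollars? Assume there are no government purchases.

9

Equilibrium: 314 - 6p = 3p - 136, so 450 = 9p and p* = 50, q* = 14.
Since 51 > 50, the floor is binding.
At p = 51: qd = 314 - 6·51 = 8 and qs = 3·51 - 136 = 17.
Quantity traded falls to 8. At q = 8 the demand price is (314 - 8)/6 = 51 and the supply price is (136 + 8)/3 = 48.
Deadweight loss = ½ · (51 - 48) · (14 - 8) = ½ · 3 · 6 = 9.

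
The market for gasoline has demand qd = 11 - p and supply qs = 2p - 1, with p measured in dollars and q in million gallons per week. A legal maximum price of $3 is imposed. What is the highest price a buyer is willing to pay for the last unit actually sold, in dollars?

6

Without the control the market clears where 11 - p = 2p - 1, i.e. p* = 4 and q* = 7.
Because the ceiling (3) lies below the market-clearing price, it is binding.
At p = 3: qd = 11 - 3 = 8 and qs = 2·3 - 1 = 5.
Only 5 units reach the market. On the demand curve, the marginal buyer's willingness to pay at q = 5 is (11 - 5) = 6.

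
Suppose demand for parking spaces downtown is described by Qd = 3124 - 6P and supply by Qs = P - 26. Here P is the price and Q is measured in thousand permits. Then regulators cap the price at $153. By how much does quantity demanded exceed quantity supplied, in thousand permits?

2079

Setting quantity demanded equal to quantity supplied, 3124 - 6P = P - 26, gives P* = 450 and Q* = 424.
The ceiling of 153 is below the equilibrium price 450, so it binds.
At P = 153: Qd = 3124 - 6·153 = 2206 and Qs = 153 - 26 = 127.
Shortage = Qd - Qs = 2206 - 127 = 2079.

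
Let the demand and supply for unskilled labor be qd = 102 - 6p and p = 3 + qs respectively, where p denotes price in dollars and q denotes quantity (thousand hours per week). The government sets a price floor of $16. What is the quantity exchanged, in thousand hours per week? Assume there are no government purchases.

6

Rearranging supply gives qs = p - 3. Setting quantity demanded equal to quantity supplied, 102 - 6p = p - 3, gives p* = 15 and q* = 12.
Because the floor (16) lies above the market-clearing price, it is binding.
At p = 16: qd = 102 - 6·16 = 6 and qs = 16 - 3 = 13.
The quantity actually transacted is the short side, demand: 6.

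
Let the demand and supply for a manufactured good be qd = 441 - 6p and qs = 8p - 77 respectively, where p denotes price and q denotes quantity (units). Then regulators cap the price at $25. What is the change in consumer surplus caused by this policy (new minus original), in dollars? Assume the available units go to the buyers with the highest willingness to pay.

Equilibrium: 441 - 6p = 8p - 77, so 518 = 14p and p* = 37, q* = 219.
Since 25 < 37, the ceiling is binding.
At p = 25: qd = 441 - 6·25 = 291 and qs = 8·25 - 77 = 123.
Consumer surplus without the control is ½ · (73.5 - 37) · 219 = 3996.75.
With the ceiling, 123 units are sold at 25 (assume they go to the highest-value buyers). The demand price at q = 123 is 53, so CS = ½ · [(73.5 - 25) + (53 - 25)] · 123 = 4704.75.
Change in consumer surplus = 4704.75 - 3996.75 = 708.

708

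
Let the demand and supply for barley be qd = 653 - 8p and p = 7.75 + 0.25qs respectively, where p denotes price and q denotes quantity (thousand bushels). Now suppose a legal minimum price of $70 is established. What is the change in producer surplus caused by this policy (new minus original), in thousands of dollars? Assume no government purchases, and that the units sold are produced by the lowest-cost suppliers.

-143

Rearranging supply gives qs = 4p - 31. In a free market, 653 - 8p = 4p - 31 gives the equilibrium p* = 57, q* = 197.
Since 70 > 57, the floor is binding.
At p = 70: qd = 653 - 8·70 = 93 and qs = 4·70 - 31 = 249.
Producer surplus without the control is ½ · (57 - 7.75) · 197 = 4851.125.
With the floor, 93 units are sold at 70. The supply price at q = 93 is 31, so PS = ½ · [(70 - 7.75) + (70 - 31)] · 93 = 4708.125.
Change in producer surplus = 4708.125 - 4851.125 = -143.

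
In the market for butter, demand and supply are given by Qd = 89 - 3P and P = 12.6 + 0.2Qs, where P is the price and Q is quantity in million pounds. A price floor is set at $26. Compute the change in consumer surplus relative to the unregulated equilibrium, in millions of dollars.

Rearranging supply gives Qs = 5P - 63. Equilibrium: 89 - 3P = 5P - 63, so 152 = 8P and P* = 19, Q* = 32.
Because the floor (26) lies above the market-clearing price, it is binding.
At P = 26: Qd = 89 - 3·26 = 11 and Qs = 5·26 - 63 = 67.
Consumer surplus without the control is ½ · (89/3 - 19) · 32 = 512/3.
With the floor, consumers buy 11 units at 26, so CS = ½ · (89/3 - 26) · 11 = 121/6.
Change in consumer surplus = 121/6 - 512/3 = -150.5.

-150.5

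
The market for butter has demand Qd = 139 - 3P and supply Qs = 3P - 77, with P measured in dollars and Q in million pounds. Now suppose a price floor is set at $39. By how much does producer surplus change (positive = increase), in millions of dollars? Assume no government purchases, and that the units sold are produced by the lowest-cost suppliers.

52.5

Equilibrium: 139 - 3P = 3P - 77, so 216 = 6P and P* = 36, Q* = 31.
Since 39 > 36, the floor is binding.
At P = 39: Qd = 139 - 3·39 = 22 and Qs = 3·39 - 77 = 40.
Producer surplus without the control is ½ · (36 - 77/3) · 31 = 961/6.
With the floor, 22 units are sold at 39. The supply price at Q = 22 is 33, so PS = ½ · [(39 - 77/3) + (39 - 33)] · 22 = 638/3.
Change in producer surplus = 638/3 - 961/6 = 52.5.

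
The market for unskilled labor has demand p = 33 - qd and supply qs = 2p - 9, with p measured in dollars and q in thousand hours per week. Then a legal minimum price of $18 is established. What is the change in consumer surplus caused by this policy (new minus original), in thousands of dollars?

-68

Rearranging demand gives qd = 33 - p. Equilibrium: 33 - p = 2p - 9, so 42 = 3p and p* = 14, q* = 19.
The floor of 18 is above the equilibrium price 14, so it binds.
At p = 18: qd = 33 - 18 = 15 and qs = 2·18 - 9 = 27.
Consumer surplus without the control is ½ · (33 - 14) · 19 = 180.5.
With the floor, consumers buy 15 units at 18, so CS = ½ · (33 - 18) · 15 = 112.5.
Change in consumer surplus = 112.5 - 180.5 = -68.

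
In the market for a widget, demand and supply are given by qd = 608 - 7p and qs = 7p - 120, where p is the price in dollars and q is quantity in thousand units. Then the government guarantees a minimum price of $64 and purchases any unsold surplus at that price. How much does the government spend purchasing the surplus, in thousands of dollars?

10752

Setting quantity demanded equal to quantity supplied, 608 - 7p = 7p - 120, gives p* = 52 and q* = 244.
The floor of 64 is above the equilibrium price 52, so it binds.
At p = 64: qd = 608 - 7·64 = 160 and qs = 7·64 - 120 = 328.
Surplus = qs - qd = 168.
Government expenditure = surplus × support price = 168 × 64 = 10752.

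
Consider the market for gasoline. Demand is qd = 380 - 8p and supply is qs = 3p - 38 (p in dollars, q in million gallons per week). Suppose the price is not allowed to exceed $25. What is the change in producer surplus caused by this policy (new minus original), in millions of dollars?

-734.5

Without the control the market clears where 380 - 8p = 3p - 38, i.e. p* = 38 and q* = 76.
Since 25 < 38, the ceiling is binding.
At p = 25: qd = 380 - 8·25 = 180 and qs = 3·25 - 38 = 37.
Producer surplus without the control is ½ · (38 - 38/3) · 76 = 2888/3.
With the ceiling, producers sell 37 units at 25, so PS = ½ · (25 - 38/3) · 37 = 1369/6.
Change in producer surplus = 1369/6 - 2888/3 = -734.5.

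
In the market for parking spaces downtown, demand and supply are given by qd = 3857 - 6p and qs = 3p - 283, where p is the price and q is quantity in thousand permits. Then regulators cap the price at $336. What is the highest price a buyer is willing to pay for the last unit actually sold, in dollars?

Setting quantity demanded equal to quantity supplied, 3857 - 6p = 3p - 283, gives p* = 460 and q* = 1097.
Since 336 < 460, the ceiling is binding.
At p = 336: qd = 3857 - 6·336 = 1841 and qs = 3·336 - 283 = 725.
Only 725 units reach the market. On the demand curve, the marginal buyer's willingness to pay at q = 725 is (3857 - 725)/6 = 522.

522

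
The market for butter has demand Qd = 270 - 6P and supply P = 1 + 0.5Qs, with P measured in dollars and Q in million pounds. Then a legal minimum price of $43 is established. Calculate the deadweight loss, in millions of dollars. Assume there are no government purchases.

972

Rearranging supply gives Qs = 2P - 2. In a free market, 270 - 6P = 2P - 2 gives the equilibrium P* = 34, Q* = 66.
Because the floor (43) lies above the market-clearing price, it is binding.
At P = 43: Qd = 270 - 6·43 = 12 and Qs = 2·43 - 2 = 84.
Quantity traded falls to 12. At Q = 12 the demand price is (270 - 12)/6 = 43 and the supply price is (2 + 12)/2 = 7.
Deadweight loss = ½ · (43 - 7) · (66 - 12) = ½ · 36 · 54 = 972.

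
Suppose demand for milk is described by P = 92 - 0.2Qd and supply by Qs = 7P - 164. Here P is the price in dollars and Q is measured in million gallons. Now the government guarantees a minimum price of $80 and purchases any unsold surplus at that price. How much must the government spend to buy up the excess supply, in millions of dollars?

26880

Rearranging demand gives Qd = 460 - 5P. In a free market, 460 - 5P = 7P - 164 gives the equilibrium P* = 52, Q* = 200.
Because the floor (80) lies above the market-clearing price, it is binding.
At P = 80: Qd = 460 - 5·80 = 60 and Qs = 7·80 - 164 = 396.
Surplus = Qs - Qd = 336.
Government expenditure = surplus × support price = 336 × 80 = 26880.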